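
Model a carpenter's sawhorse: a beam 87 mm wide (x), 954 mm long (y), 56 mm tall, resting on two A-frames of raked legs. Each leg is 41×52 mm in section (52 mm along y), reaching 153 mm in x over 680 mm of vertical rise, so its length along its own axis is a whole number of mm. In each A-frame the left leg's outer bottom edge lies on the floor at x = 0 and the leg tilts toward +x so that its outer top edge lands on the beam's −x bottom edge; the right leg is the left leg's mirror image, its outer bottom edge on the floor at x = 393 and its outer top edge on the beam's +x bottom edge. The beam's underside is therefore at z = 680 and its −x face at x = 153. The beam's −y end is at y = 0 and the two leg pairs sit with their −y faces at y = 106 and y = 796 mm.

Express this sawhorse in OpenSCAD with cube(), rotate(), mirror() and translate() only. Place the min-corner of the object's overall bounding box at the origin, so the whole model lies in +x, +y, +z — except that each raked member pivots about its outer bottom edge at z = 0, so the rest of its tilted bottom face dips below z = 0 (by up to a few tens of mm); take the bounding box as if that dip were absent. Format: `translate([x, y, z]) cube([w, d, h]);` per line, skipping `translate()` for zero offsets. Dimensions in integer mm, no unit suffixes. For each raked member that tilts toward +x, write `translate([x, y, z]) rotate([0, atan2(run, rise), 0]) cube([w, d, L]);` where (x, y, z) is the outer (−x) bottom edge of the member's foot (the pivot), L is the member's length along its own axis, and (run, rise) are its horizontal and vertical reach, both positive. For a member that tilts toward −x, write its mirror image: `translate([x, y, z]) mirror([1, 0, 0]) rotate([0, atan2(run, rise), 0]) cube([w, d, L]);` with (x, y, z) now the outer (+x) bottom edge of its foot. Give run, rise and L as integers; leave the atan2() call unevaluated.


// leg length = √(153² + 680²) = 697
// right-leg outer foot x = 2·153 + 87 = 393
// beam min-corner = (153, 0, 680)
translate([153, 0, 680]) cube([87, 954, 56]);
translate([0, 106, 0]) rotate([0, atan2(153, 680), 0]) cube([41, 52, 697]);
translate([393, 106, 0]) mirror([1, 0, 0]) rotate([0, atan2(153, 680), 0]) cube([41, 52, 697]);
translate([0, 796, 0]) rotate([0, atan2(153, 680), 0]) cube([41, 52, 697]);
translate([393, 796, 0]) mirror([1, 0, 0]) rotate([0, atan2(153, 680), 0]) cube([41, 52, 697]);


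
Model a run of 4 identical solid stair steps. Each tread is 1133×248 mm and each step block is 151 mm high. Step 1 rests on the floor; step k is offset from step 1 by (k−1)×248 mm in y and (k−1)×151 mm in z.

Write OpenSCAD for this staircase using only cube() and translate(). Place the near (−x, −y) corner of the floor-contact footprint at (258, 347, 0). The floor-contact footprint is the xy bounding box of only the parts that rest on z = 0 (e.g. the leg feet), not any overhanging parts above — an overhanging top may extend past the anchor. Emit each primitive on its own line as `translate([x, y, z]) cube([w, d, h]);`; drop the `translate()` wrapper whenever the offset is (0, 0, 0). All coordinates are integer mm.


translate([258, 347, 0]) cube([1133, 248, 151]);
translate([258, 595, 151]) cube([1133, 248, 151]);
translate([258, 843, 302]) cube([1133, 248, 151]);
translate([258, 1091, 453]) cube([1133, 248, 151]);


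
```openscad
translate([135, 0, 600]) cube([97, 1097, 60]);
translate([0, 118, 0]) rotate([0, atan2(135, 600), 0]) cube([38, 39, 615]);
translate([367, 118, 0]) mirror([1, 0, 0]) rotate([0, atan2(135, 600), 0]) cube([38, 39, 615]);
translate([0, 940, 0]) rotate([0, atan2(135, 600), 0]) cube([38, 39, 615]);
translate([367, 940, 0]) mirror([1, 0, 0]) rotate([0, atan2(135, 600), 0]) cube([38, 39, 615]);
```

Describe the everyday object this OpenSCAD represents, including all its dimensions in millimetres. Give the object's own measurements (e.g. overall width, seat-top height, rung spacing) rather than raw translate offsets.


A sawhorse. A 97×1097×60 mm beam (x, y, z) sits on two A-frame leg pairs. Each pair is two raked legs of 38×39 mm section (39 mm along y) splaying symmetrically in x. Each leg rises 600 mm vertically over 135 mm of horizontal reach and is 615 mm long along its own axis. Every leg's outer bottom edge rests on the floor and its outer top edge meets a bottom edge of the beam — the left legs (tilting toward +x) meet the beam's −x bottom edge, the right legs (their mirror images, tilting toward −x) meet its +x bottom edge — so the leg tops tuck under the beam, the beam's underside is 600 mm above the floor, and the feet are 367 mm apart outside-to-outside with the beam centred between them. The two leg pairs are set in 118 mm from either end of the beam.


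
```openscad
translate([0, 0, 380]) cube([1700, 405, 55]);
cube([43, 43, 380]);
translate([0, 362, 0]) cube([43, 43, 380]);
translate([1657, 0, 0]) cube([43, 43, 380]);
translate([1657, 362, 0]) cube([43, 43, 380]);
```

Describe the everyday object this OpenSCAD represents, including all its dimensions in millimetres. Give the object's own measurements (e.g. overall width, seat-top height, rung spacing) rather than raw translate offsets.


A bench: a 1700×405 mm seat slab, 55 mm thick, top at z = 435 mm, on four 43×43 mm square legs flush with the seat corners and standing on z = 0.


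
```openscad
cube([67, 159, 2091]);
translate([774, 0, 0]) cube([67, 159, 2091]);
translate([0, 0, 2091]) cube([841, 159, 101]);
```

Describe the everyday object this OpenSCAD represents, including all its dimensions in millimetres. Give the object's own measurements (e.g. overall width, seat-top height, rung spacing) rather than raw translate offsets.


A door frame. The clear opening is 707 mm wide and 2091 mm high. Two 67 mm wide jambs, 159 mm deep, stand either side of the opening from the floor to the top of the opening. A 101 mm thick head sits across the top of both jambs, spanning the full outside width of the frame.


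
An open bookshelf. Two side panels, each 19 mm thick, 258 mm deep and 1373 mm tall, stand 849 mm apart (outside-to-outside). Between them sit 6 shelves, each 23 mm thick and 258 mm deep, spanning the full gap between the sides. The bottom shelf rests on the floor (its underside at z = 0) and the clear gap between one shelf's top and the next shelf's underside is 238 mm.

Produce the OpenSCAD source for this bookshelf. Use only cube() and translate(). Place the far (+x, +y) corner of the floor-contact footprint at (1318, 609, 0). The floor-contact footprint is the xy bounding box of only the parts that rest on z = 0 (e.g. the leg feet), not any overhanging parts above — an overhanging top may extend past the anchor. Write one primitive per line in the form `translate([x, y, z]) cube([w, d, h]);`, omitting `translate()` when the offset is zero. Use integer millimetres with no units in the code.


translate([469, 351, 0]) cube([19, 258, 1373]);
translate([1299, 351, 0]) cube([19, 258, 1373]);
translate([488, 351, 0]) cube([811, 258, 23]);
translate([488, 351, 261]) cube([811, 258, 23]);
translate([488, 351, 522]) cube([811, 258, 23]);
translate([488, 351, 783]) cube([811, 258, 23]);
translate([488, 351, 1044]) cube([811, 258, 23]);
translate([488, 351, 1305]) cube([811, 258, 23]);


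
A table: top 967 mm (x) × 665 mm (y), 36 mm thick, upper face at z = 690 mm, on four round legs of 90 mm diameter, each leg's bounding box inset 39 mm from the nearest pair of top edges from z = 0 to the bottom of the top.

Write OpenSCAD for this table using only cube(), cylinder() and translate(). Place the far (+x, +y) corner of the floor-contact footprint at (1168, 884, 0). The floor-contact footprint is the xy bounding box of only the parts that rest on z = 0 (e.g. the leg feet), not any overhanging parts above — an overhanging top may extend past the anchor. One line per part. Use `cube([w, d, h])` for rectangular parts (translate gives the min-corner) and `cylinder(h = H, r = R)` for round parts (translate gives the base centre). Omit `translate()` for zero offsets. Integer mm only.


// leg_h = 690 - 36 = 654
translate([240, 258, 654]) cube([967, 665, 36]);
translate([324, 342, 0]) cylinder(h = 654, r = 45);
translate([1123, 342, 0]) cylinder(h = 654, r = 45);
translate([324, 839, 0]) cylinder(h = 654, r = 45);
translate([1123, 839, 0]) cylinder(h = 654, r = 45);


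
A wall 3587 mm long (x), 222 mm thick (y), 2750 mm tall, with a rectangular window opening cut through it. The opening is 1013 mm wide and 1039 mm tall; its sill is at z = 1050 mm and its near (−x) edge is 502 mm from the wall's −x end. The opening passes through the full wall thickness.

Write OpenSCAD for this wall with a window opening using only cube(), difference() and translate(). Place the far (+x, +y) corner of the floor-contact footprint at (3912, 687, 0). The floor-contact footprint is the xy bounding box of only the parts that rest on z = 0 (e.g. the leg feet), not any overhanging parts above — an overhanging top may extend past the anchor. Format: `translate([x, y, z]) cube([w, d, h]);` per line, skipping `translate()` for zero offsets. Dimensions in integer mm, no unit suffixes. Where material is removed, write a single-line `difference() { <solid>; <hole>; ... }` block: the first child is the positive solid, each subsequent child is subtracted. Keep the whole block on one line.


difference() { translate([325, 465, 0]) cube([3587, 222, 2750]); translate([827, 465, 1050]) cube([1013, 222, 1039]); }


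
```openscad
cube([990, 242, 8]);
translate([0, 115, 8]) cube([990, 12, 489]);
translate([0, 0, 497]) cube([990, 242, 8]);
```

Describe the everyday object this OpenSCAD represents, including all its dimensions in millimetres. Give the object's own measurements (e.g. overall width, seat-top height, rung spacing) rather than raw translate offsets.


An I-beam lying along x, 990 mm long. Overall section height 505 mm. Two flanges 242 mm wide (y) and 8 mm thick, one on the floor and one at the top; a web 12 mm thick runs between them, centred on the flange width.


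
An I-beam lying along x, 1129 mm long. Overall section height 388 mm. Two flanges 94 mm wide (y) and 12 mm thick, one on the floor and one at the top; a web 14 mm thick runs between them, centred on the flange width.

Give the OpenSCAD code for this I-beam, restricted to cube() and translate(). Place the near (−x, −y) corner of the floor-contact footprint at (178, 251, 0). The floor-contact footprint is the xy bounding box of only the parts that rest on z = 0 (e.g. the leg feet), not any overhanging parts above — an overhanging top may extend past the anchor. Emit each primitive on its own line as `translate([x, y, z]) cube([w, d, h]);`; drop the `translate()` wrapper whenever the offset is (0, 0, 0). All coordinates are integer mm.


translate([178, 251, 0]) cube([1129, 94, 12]);
translate([178, 291, 12]) cube([1129, 14, 364]);
translate([178, 251, 376]) cube([1129, 94, 12]);


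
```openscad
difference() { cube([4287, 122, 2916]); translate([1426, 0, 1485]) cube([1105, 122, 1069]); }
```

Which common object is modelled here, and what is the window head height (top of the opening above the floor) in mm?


A wall with a window opening. The window head height is 2554 mm.

A wall with a rectangular opening subtracted — a window. Sill at z = 1485, opening 1069 mm tall, so the head is at 1485 + 1069 = 2554 mm.


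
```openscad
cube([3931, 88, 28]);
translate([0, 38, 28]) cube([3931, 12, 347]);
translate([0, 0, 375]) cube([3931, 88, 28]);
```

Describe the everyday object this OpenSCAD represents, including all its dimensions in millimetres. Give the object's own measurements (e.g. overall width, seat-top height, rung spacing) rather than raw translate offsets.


An I-beam lying along x, 3931 mm long. Overall section height 403 mm. Two flanges 88 mm wide (y) and 28 mm thick, one on the floor and one at the top; a web 12 mm thick runs between them, centred on the flange width.


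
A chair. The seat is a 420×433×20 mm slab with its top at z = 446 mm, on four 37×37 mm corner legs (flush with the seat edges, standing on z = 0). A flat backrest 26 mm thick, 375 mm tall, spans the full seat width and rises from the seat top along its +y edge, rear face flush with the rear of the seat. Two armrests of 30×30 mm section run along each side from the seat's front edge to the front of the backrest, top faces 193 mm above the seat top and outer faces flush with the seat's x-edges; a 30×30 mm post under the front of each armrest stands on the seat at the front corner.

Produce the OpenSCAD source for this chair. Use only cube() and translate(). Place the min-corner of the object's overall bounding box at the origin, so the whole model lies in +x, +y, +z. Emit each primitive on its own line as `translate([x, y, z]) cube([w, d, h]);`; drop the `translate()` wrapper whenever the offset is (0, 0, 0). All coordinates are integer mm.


// leg_h = 446 - 20 = 426
// arm post h = 193 - 30 = 163
translate([0, 0, 426]) cube([420, 433, 20]);
cube([37, 37, 426]);
translate([383, 0, 0]) cube([37, 37, 426]);
translate([0, 396, 0]) cube([37, 37, 426]);
translate([383, 396, 0]) cube([37, 37, 426]);
translate([0, 407, 446]) cube([420, 26, 375]);
translate([0, 0, 609]) cube([30, 407, 30]);
translate([390, 0, 609]) cube([30, 407, 30]);
translate([0, 0, 446]) cube([30, 30, 163]);
translate([390, 0, 446]) cube([30, 30, 163]);


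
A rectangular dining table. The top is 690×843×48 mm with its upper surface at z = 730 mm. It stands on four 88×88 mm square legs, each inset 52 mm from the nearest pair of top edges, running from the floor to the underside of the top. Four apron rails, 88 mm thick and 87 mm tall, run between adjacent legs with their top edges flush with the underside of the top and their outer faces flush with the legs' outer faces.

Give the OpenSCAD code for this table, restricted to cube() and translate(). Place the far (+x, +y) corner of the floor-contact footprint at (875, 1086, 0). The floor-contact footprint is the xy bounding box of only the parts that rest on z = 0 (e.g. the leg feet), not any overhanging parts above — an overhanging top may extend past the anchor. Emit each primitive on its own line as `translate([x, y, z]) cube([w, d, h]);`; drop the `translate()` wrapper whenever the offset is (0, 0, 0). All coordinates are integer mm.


translate([237, 295, 682]) cube([690, 843, 48]);
translate([289, 347, 0]) cube([88, 88, 682]);
translate([787, 347, 0]) cube([88, 88, 682]);
translate([289, 998, 0]) cube([88, 88, 682]);
translate([787, 998, 0]) cube([88, 88, 682]);
translate([377, 347, 595]) cube([410, 88, 87]);
translate([377, 998, 595]) cube([410, 88, 87]);
translate([289, 435, 595]) cube([88, 563, 87]);
translate([787, 435, 595]) cube([88, 563, 87]);


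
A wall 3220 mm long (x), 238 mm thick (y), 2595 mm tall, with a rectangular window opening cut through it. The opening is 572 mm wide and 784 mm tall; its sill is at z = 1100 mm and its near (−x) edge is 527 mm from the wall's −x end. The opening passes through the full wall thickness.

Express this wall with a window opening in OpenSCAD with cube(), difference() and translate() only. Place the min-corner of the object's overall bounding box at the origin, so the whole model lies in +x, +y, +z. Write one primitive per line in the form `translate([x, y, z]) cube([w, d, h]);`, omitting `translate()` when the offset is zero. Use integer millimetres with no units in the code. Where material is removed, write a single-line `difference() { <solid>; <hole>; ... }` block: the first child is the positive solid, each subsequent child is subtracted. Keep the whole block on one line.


difference() { cube([3220, 238, 2595]); translate([527, 0, 1100]) cube([572, 238, 784]); }


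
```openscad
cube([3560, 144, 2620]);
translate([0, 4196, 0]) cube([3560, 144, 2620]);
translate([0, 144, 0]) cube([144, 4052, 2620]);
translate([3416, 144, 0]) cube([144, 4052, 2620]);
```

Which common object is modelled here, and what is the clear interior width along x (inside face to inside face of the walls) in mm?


A house (or room) frame. The interior width is 3272 mm.

Four 2620 mm walls enclosing a rectangle with no floor or roof — a room or house frame. Outside width is 3560 mm and wall thickness is 144 mm, so the interior width is 3560 − 2 × 144 = 3272 mm.


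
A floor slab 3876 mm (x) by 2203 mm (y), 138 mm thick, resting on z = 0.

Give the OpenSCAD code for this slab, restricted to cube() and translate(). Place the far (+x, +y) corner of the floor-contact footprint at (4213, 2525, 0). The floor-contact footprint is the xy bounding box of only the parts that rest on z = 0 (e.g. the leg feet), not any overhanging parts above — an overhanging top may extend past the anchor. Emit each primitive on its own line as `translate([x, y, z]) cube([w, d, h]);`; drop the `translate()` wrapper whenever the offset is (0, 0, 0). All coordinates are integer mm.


translate([337, 322, 0]) cube([3876, 2203, 138]);


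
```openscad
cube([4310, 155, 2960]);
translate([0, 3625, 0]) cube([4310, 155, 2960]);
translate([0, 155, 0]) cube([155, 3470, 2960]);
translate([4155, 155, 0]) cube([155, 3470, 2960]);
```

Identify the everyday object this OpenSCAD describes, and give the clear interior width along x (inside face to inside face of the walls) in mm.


A house (or room) frame. The interior width is 4000 mm.

Four 2960 mm walls enclosing a rectangle with no floor or roof — a room or house frame. Outside width is 4310 mm and wall thickness is 155 mm, so the interior width is 4310 − 2 × 155 = 4000 mm.


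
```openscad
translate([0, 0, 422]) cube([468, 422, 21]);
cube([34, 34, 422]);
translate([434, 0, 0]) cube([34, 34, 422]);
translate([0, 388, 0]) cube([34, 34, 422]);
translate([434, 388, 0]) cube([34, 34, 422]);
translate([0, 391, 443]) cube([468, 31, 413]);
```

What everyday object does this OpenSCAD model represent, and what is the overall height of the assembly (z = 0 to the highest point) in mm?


A chair. The overall height is 856 mm.

A slab on four corner posts with a tall panel at the back — a chair. The seat slab sits at z = 422 with thickness 21, and the 413 mm backrest starts at the seat top, so the overall height is 422 + 21 + 413 = 856 mm.


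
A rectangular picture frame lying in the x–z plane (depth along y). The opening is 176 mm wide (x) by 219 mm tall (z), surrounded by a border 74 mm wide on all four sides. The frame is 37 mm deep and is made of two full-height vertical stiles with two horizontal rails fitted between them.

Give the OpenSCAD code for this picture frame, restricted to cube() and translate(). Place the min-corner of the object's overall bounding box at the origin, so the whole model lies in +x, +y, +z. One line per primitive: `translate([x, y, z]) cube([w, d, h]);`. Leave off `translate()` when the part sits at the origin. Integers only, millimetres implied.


cube([74, 37, 367]);
translate([250, 0, 0]) cube([74, 37, 367]);
translate([74, 0, 0]) cube([176, 37, 74]);
translate([74, 0, 293]) cube([176, 37, 74]);


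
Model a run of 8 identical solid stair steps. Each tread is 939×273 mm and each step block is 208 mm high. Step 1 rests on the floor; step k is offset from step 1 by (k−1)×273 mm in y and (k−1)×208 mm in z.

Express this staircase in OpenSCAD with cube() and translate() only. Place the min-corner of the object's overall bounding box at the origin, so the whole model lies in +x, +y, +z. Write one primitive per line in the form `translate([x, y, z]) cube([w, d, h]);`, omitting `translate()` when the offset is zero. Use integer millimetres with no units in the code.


cube([939, 273, 208]);
translate([0, 273, 208]) cube([939, 273, 208]);
translate([0, 546, 416]) cube([939, 273, 208]);
translate([0, 819, 624]) cube([939, 273, 208]);
translate([0, 1092, 832]) cube([939, 273, 208]);
translate([0, 1365, 1040]) cube([939, 273, 208]);
translate([0, 1638, 1248]) cube([939, 273, 208]);
translate([0, 1911, 1456]) cube([939, 273, 208]);


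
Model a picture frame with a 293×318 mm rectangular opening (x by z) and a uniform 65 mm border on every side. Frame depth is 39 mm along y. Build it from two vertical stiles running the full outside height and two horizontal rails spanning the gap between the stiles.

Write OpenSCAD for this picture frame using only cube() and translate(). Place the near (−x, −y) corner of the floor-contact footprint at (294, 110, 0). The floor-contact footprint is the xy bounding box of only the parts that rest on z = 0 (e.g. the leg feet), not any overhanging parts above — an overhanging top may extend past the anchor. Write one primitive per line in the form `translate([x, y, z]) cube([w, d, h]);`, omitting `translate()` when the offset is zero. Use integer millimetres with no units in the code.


translate([294, 110, 0]) cube([65, 39, 448]);
translate([652, 110, 0]) cube([65, 39, 448]);
translate([359, 110, 0]) cube([293, 39, 65]);
translate([359, 110, 383]) cube([293, 39, 65]);


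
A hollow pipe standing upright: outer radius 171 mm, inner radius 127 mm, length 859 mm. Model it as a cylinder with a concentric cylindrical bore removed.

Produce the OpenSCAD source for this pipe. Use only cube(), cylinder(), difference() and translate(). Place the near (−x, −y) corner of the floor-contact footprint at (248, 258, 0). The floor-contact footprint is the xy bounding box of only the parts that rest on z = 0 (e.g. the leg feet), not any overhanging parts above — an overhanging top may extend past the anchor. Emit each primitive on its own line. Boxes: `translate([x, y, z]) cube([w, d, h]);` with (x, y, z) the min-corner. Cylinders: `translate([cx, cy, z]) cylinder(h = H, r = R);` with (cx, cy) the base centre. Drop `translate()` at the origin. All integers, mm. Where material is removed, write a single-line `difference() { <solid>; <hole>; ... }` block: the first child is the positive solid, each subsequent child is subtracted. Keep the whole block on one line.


difference() { translate([419, 429, 0]) cylinder(h = 859, r = 171); translate([419, 429, 0]) cylinder(h = 859, r = 127); }


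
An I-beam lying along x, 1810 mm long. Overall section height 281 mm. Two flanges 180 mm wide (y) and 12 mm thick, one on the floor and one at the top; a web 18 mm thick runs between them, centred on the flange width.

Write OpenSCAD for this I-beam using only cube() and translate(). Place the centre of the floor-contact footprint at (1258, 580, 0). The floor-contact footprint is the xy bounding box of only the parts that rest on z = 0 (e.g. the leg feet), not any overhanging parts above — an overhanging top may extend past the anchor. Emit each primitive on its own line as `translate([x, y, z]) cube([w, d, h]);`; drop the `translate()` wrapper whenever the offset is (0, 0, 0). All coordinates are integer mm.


translate([353, 490, 0]) cube([1810, 180, 12]);
translate([353, 571, 12]) cube([1810, 18, 257]);
translate([353, 490, 269]) cube([1810, 180, 12]);


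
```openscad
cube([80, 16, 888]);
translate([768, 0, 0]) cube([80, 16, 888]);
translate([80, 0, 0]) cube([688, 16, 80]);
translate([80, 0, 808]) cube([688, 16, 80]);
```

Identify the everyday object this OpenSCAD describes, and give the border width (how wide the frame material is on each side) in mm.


A picture frame. The border width is 80 mm.

Four thin pieces enclosing a rectangular opening — a picture frame. The two full-height stiles are 888 mm tall; the top rail sits at z = 808 and is 80 mm tall, so the border above the opening is 888 − 808 = 80 mm, matching the stile x-width.


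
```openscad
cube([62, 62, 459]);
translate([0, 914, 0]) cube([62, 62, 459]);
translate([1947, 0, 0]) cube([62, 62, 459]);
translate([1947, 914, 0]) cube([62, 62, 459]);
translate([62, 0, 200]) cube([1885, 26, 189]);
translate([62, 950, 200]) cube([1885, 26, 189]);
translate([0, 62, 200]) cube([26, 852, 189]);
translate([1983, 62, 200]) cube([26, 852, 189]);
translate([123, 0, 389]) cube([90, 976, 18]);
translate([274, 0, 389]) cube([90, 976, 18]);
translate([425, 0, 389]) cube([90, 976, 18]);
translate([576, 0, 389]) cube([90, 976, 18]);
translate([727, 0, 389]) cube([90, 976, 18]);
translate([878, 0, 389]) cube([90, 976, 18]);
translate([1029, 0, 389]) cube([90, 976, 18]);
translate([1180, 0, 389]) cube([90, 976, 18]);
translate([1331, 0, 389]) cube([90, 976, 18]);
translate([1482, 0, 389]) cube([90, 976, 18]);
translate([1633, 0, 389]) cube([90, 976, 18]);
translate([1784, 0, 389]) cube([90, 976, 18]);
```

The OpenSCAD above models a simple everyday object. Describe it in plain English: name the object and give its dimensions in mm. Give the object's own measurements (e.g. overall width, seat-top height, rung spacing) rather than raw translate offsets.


A bed frame 2009 mm long (x) by 976 mm wide (y). Four 62×62 mm corner posts, 459 mm tall, at the corners of the footprint. Four rails of 26 mm thickness and 189 mm height run between adjacent posts with their undersides at z = 200 mm, their outer faces flush with the outside of the frame (the two x-running rails run between the posts' inner faces; the two y-running rails run between the posts' inner faces). 12 slats, each 90 mm wide (x) and 18 mm thick, lie across the top of the two x-running rails, running the full 976 mm width of the frame in y; along x they sit between the end posts with a 61 mm gap after the −x posts and between neighbouring slats, leaving 73 mm before the +x posts.


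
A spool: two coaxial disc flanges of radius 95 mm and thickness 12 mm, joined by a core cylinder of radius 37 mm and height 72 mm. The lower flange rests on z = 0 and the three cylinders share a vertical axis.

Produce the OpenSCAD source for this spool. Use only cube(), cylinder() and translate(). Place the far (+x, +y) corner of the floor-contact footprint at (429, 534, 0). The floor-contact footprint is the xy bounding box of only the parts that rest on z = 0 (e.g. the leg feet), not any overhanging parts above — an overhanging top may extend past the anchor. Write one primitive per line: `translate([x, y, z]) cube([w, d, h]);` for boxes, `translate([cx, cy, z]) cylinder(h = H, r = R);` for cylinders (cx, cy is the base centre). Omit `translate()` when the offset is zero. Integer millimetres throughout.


translate([334, 439, 0]) cylinder(h = 12, r = 95);
translate([334, 439, 12]) cylinder(h = 72, r = 37);
translate([334, 439, 84]) cylinder(h = 12, r = 95);


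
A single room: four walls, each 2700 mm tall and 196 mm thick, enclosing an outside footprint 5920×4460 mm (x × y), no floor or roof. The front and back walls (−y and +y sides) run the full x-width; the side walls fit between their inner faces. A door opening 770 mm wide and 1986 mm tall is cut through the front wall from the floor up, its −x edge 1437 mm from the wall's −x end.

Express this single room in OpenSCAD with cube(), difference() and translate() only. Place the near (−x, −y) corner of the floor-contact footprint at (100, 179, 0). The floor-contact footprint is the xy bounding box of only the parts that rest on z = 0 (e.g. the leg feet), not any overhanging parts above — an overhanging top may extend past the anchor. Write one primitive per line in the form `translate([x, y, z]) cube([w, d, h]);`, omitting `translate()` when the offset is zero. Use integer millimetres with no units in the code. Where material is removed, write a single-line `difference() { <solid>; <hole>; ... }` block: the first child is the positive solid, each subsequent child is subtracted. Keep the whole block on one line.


difference() { translate([100, 179, 0]) cube([5920, 196, 2700]); translate([1537, 179, 0]) cube([770, 196, 1986]); }
translate([100, 4443, 0]) cube([5920, 196, 2700]);
translate([100, 375, 0]) cube([196, 4068, 2700]);
translate([5824, 375, 0]) cube([196, 4068, 2700]);


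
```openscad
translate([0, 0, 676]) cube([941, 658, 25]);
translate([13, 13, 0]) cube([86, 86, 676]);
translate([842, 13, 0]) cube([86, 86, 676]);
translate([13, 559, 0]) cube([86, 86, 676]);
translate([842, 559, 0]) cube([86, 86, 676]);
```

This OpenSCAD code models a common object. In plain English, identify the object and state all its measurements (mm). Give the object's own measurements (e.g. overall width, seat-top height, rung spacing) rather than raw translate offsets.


A rectangular dining table. The top is 941×658×25 mm with its upper surface at z = 701 mm. It stands on four 86×86 mm square legs, each inset 13 mm from the nearest pair of top edges, running from the floor to the underside of the top.


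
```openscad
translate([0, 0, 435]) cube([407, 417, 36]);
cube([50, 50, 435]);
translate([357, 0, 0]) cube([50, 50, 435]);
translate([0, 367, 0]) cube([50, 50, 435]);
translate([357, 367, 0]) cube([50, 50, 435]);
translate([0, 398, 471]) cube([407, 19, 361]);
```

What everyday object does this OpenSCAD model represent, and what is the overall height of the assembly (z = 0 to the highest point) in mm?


A chair. The overall height is 832 mm.

A slab on four corner posts with a tall panel at the back — a chair. The seat slab sits at z = 435 with thickness 36, and the 361 mm backrest starts at the seat top, so the overall height is 435 + 36 + 361 = 832 mm.


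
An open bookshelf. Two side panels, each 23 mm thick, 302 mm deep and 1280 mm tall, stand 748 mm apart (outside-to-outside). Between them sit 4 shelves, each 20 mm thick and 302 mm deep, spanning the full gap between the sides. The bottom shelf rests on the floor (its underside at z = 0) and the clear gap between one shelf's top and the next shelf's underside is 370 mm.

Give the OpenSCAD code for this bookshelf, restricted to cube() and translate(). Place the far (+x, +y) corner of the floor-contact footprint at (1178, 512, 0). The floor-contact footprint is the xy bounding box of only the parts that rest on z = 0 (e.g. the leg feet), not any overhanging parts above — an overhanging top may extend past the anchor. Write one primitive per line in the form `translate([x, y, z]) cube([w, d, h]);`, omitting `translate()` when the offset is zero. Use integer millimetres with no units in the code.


translate([430, 210, 0]) cube([23, 302, 1280]);
translate([1155, 210, 0]) cube([23, 302, 1280]);
translate([453, 210, 0]) cube([702, 302, 20]);
translate([453, 210, 390]) cube([702, 302, 20]);
translate([453, 210, 780]) cube([702, 302, 20]);
translate([453, 210, 1170]) cube([702, 302, 20]);


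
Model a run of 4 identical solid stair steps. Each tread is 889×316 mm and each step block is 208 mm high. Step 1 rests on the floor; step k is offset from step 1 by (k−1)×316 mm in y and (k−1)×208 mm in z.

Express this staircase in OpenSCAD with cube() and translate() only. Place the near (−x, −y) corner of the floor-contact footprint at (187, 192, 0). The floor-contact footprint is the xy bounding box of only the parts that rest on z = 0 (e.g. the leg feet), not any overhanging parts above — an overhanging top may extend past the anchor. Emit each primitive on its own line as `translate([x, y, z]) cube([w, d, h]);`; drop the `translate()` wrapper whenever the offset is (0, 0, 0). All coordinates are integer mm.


translate([187, 192, 0]) cube([889, 316, 208]);
translate([187, 508, 208]) cube([889, 316, 208]);
translate([187, 824, 416]) cube([889, 316, 208]);
translate([187, 1140, 624]) cube([889, 316, 208]);


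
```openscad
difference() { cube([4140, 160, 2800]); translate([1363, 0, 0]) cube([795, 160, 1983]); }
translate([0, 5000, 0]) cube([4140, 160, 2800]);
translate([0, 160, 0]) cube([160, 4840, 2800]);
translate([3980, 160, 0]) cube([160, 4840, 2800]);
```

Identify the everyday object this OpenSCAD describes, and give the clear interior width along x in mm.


A single room. The interior width is 3820 mm.

Four walls enclosing a rectangle with a door in the front wall — a room. Outside width 4140 minus two 160 mm walls gives 3820 mm.


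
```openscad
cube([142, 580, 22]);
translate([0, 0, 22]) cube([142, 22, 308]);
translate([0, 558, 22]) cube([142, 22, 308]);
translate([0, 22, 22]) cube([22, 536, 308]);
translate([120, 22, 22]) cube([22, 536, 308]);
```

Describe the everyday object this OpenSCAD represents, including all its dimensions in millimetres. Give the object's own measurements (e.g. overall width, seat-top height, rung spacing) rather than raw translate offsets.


An open-topped rectangular box: outside dimensions 142×580×330 mm, with a uniform wall and base thickness of 22 mm. The base is a full 142×580 slab on the floor; four walls sit on top of the base. The front and back walls (the −y and +y sides) span the full width; the two side walls fit between them.


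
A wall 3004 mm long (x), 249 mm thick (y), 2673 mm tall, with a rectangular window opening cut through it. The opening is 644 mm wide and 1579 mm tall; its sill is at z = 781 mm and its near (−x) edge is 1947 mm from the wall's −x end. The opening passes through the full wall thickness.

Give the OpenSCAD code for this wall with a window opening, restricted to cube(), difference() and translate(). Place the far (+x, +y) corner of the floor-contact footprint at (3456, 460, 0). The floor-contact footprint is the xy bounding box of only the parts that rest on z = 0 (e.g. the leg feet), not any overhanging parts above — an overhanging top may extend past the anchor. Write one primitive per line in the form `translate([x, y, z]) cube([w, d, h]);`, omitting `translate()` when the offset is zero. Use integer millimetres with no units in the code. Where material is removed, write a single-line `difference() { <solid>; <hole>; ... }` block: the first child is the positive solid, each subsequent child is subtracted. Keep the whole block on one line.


difference() { translate([452, 211, 0]) cube([3004, 249, 2673]); translate([2399, 211, 781]) cube([644, 249, 1579]); }


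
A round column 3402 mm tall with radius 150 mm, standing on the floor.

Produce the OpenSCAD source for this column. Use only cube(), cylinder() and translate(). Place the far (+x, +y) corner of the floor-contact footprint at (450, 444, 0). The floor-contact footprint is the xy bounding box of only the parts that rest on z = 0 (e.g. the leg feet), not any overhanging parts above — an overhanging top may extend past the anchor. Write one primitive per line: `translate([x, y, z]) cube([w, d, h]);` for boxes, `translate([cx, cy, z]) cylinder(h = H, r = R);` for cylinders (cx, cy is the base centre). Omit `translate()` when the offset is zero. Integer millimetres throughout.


translate([300, 294, 0]) cylinder(h = 3402, r = 150);


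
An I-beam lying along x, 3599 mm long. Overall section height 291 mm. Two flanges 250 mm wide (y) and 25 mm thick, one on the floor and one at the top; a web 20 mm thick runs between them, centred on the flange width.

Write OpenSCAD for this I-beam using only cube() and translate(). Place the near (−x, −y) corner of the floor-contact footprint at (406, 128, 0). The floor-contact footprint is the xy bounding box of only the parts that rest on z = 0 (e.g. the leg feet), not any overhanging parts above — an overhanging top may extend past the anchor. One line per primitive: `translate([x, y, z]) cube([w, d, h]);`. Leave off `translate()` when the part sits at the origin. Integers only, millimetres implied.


translate([406, 128, 0]) cube([3599, 250, 25]);
translate([406, 243, 25]) cube([3599, 20, 241]);
translate([406, 128, 266]) cube([3599, 250, 25]);


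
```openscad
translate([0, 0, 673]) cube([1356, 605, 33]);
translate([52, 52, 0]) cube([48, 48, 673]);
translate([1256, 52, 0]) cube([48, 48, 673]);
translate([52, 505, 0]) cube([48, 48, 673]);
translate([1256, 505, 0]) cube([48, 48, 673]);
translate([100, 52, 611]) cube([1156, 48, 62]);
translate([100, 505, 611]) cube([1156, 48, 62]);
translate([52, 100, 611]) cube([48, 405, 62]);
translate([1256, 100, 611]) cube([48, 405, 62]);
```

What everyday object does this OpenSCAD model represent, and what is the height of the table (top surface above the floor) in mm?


A table. The table height is 706 mm.

A 1356×605×33 slab sits at z = 673 on four 48 mm square posts — a table. The top surface is at 673 + 33 = 706 mm.


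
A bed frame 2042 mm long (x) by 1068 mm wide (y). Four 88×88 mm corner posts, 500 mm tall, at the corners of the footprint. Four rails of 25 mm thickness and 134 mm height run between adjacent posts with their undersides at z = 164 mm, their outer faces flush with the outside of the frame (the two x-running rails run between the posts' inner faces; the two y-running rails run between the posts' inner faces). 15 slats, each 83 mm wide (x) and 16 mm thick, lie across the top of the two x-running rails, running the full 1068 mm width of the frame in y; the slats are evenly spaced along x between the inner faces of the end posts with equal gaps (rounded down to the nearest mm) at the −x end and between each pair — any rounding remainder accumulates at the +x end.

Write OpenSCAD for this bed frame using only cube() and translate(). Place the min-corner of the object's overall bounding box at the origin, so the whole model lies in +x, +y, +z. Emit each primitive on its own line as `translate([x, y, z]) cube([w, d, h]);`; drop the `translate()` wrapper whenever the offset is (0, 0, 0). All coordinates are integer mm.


cube([88, 88, 500]);
translate([0, 980, 0]) cube([88, 88, 500]);
translate([1954, 0, 0]) cube([88, 88, 500]);
translate([1954, 980, 0]) cube([88, 88, 500]);
translate([88, 0, 164]) cube([1866, 25, 134]);
translate([88, 1043, 164]) cube([1866, 25, 134]);
translate([0, 88, 164]) cube([25, 892, 134]);
translate([2017, 88, 164]) cube([25, 892, 134]);
translate([126, 0, 298]) cube([83, 1068, 16]);
translate([247, 0, 298]) cube([83, 1068, 16]);
translate([368, 0, 298]) cube([83, 1068, 16]);
translate([489, 0, 298]) cube([83, 1068, 16]);
translate([610, 0, 298]) cube([83, 1068, 16]);
translate([731, 0, 298]) cube([83, 1068, 16]);
translate([852, 0, 298]) cube([83, 1068, 16]);
translate([973, 0, 298]) cube([83, 1068, 16]);
translate([1094, 0, 298]) cube([83, 1068, 16]);
translate([1215, 0, 298]) cube([83, 1068, 16]);
translate([1336, 0, 298]) cube([83, 1068, 16]);
translate([1457, 0, 298]) cube([83, 1068, 16]);
translate([1578, 0, 298]) cube([83, 1068, 16]);
translate([1699, 0, 298]) cube([83, 1068, 16]);
translate([1820, 0, 298]) cube([83, 1068, 16]);


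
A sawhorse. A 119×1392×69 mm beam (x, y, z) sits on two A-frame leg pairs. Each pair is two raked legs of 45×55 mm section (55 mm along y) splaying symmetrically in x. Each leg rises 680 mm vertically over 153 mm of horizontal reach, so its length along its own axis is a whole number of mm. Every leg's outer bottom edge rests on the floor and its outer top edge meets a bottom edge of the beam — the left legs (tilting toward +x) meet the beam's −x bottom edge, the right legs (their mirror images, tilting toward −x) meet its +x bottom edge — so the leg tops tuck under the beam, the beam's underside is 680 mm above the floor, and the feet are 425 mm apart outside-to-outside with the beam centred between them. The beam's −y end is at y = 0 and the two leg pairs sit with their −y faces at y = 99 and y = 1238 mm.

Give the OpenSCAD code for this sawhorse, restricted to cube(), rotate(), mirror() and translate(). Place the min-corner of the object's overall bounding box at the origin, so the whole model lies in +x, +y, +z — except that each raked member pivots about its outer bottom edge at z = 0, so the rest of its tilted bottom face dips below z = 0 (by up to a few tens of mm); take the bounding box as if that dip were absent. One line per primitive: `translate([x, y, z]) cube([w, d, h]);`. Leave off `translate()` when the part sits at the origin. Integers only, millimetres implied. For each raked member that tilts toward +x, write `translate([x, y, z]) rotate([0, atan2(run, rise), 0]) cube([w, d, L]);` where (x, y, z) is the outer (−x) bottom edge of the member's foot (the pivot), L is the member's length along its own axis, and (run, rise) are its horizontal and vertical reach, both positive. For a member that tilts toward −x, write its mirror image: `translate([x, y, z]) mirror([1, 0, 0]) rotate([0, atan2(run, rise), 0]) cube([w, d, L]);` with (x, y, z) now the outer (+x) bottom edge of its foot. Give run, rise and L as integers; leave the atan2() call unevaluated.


translate([153, 0, 680]) cube([119, 1392, 69]);
translate([0, 99, 0]) rotate([0, atan2(153, 680), 0]) cube([45, 55, 697]);
translate([425, 99, 0]) mirror([1, 0, 0]) rotate([0, atan2(153, 680), 0]) cube([45, 55, 697]);
translate([0, 1238, 0]) rotate([0, atan2(153, 680), 0]) cube([45, 55, 697]);
translate([425, 1238, 0]) mirror([1, 0, 0]) rotate([0, atan2(153, 680), 0]) cube([45, 55, 697]);
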